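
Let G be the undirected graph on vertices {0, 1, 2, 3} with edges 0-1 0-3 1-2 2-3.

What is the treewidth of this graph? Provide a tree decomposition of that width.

Each bag holds 3 vertices, so the decomposition has width 2, which upper-bounds the treewidth. Since 1–0–3–2–1 is a cycle in G, G is not acyclic. Forests are exactly the graphs of treewidth ≤ 1, so tw(G) ≥ 2. Hence tw(G) = 2 exactly.

Treewidth 2.
One optimal decomposition is:
Bags: B1 = {0, 1, 3}  B2 = {1, 2, 3}
Tree: B1–B2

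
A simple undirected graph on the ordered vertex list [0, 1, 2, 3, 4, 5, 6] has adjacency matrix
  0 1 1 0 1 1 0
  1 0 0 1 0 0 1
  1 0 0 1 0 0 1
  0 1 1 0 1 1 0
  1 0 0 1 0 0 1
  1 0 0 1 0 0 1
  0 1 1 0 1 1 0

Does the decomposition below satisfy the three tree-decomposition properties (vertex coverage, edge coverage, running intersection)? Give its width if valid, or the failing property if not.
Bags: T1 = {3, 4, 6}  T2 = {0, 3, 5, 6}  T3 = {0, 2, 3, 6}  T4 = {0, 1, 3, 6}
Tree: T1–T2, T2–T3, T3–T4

No — edge (0,4) lies in no bag.

A tree decomposition must satisfy three properties: every vertex lies in some bag; for every edge, both endpoints lie together in some bag; and for every vertex, the bags containing it form a connected subtree. Here edge (0,4) lies in no bag, so the decomposition is invalid.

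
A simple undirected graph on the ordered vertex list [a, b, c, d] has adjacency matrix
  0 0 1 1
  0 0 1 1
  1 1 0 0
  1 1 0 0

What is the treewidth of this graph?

A width-2 tree decomposition is:
Bags: B1 = {a, b, d}  B2 = {a, b, c}
Tree: B1–B2
The largest bag has 3 vertices, giving width 2; this decomposition certifies tw(G) ≤ 2. For the lower bound, G contains the cycle b–d–a–c–b, so G is not a forest; only forests have treewidth ≤ 1, hence tw(G) ≥ 2. Therefore the treewidth is 2.

2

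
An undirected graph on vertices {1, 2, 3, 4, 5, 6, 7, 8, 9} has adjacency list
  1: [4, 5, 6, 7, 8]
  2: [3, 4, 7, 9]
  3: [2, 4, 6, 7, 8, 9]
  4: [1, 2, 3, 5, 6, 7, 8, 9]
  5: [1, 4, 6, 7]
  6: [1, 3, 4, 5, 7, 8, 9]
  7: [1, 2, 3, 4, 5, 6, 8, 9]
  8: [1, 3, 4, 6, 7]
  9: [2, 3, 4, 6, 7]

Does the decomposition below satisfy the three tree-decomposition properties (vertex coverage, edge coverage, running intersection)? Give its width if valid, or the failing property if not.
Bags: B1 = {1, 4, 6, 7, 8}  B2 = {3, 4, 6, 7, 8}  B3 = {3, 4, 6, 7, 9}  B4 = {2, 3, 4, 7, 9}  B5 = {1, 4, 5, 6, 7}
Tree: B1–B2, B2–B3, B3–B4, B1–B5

Yes; width 4.

Checking the three conditions: (i) the bags cover all of {1, 2, 3, 4, 5, 6, 7, 8, 9}; (ii) for each edge, some bag contains both endpoints; (iii) the bags containing any fixed vertex form a subtree. All hold, so the decomposition is valid with width 5 − 1 = 4.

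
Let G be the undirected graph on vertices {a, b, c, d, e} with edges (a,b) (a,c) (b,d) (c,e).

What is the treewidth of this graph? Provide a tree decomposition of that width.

Treewidth 1.
Bags: B1 = {c, e}  B2 = {a, c}  B3 = {a, b}  B4 = {b, d}
Tree: B1–B2, B2–B3, B3–B4

Each bag holds 2 vertices, so the decomposition has width 1, which upper-bounds the treewidth. Since G has at least one edge (e.g. e–c), it is not an edgeless graph, so tw(G) ≥ 1. Hence tw(G) = 1 exactly.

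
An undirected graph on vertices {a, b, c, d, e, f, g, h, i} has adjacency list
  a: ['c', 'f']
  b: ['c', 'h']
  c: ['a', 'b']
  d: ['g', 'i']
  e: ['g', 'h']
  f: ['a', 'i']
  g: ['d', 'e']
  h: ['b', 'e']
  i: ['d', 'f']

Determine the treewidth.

A width-2 tree decomposition is:
Bags: B1 = {a, f, i}  B2 = {a, d, i}  B3 = {a, d, g}  B4 = {a, e, g}  B5 = {a, e, h}  B6 = {a, b, h}  B7 = {a, b, c}
Tree: B1–B2, B2–B3, B3–B4, B4–B5, B5–B6, B6–B7
Every bag has size at most 3, so the width is 3 − 1 = 2 and tw(G) ≤ 2. Since a–f–i–d–g–e–h–b–c–a is a cycle in G, G is not acyclic. Forests are exactly the graphs of treewidth ≤ 1, so tw(G) ≥ 2. Hence tw(G) = 2 exactly.

2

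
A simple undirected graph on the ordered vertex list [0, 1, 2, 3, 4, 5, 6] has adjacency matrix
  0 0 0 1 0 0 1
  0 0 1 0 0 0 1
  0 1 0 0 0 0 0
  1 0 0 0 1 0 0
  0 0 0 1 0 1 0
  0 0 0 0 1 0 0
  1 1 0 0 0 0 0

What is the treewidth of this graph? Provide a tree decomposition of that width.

Treewidth 1.
Bags: B1 = {4, 5}  B2 = {3, 4}  B3 = {0, 3}  B4 = {0, 6}  B5 = {1, 6}  B6 = {1, 2}
Tree: B1–B2, B2–B3, B3–B4, B4–B5, B5–B6

Each bag holds 2 vertices, so the decomposition has width 1, which upper-bounds the treewidth. G has an edge, so its treewidth is at least 1. Therefore the treewidth is 1.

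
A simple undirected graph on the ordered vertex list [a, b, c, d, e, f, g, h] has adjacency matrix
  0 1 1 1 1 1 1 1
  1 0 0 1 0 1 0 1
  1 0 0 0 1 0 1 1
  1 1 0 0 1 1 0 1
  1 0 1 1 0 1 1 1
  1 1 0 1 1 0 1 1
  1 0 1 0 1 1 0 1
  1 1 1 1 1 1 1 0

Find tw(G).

4

A width-4 tree decomposition is:
Bags: B1 = {a, b, d, f, h}  B2 = {a, d, e, f, h}  B3 = {a, e, f, g, h}  B4 = {a, c, e, g, h}
Tree: B1–B2, B2–B3, B3–B4
The largest bag has 5 vertices, giving width 4; this decomposition certifies tw(G) ≤ 4. For the lower bound, the 5 vertices {a, c, e, g, h} are pairwise adjacent, and any tree decomposition puts a clique entirely inside one bag — forcing width ≥ 4. The upper and lower bounds meet at 4, so that is the treewidth.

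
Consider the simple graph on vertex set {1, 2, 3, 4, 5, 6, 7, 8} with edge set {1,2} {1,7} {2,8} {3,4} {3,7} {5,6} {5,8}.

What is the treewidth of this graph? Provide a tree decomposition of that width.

Treewidth 1.
Bags: B1 = {5, 6}  B2 = {5, 8}  B3 = {2, 8}  B4 = {1, 2}  B5 = {1, 7}  B6 = {3, 7}  B7 = {3, 4}
Tree: B1–B2, B2–B3, B3–B4, B4–B5, B5–B6, B6–B7

Every bag has size at most 2, so the width is 2 − 1 = 1 and tw(G) ≤ 1. Since G has at least one edge (e.g. 6–5), it is not an edgeless graph, so tw(G) ≥ 1. The upper and lower bounds meet at 1, so that is the treewidth.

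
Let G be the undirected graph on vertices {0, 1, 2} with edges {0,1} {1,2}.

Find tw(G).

A width-1 tree decomposition is:
Bags: B1 = {1, 2}  B2 = {0, 1}
Tree: B1–B2
Every bag has size at most 2, so the width is 2 − 1 = 1 and tw(G) ≤ 1. Since G has at least one edge (e.g. 1–2), it is not an edgeless graph, so tw(G) ≥ 1. The upper and lower bounds meet at 1, so that is the treewidth.

1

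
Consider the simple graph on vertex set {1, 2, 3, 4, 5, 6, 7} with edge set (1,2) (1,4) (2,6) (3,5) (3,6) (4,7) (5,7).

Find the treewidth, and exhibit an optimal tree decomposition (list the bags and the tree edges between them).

Treewidth 2.
One optimal decomposition is:
Bags: B1 = {1, 2, 4}  B2 = {2, 4, 6}  B3 = {3, 4, 6}  B4 = {3, 4, 5}  B5 = {4, 5, 7}
Tree: B1–B2, B2–B3, B3–B4, B4–B5

Every bag has size at most 3, so the width is 3 − 1 = 2 and tw(G) ≤ 2. For the lower bound, G contains the cycle 4–1–2–6–3–5–7–4, so G is not a forest; only forests have treewidth ≤ 1, hence tw(G) ≥ 2. The upper and lower bounds meet at 2, so that is the treewidth.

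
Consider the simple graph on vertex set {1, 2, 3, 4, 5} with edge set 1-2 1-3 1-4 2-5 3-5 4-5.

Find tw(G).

2

A width-2 tree decomposition is:
Bags: B1 = {1, 2, 5}  B2 = {1, 3, 5}  B3 = {1, 4, 5}
Tree: B1–B2, B2–B3
The largest bag has 3 vertices, giving width 2; this decomposition certifies tw(G) ≤ 2. The edges 5–2–1–3–5 form a cycle, so G is not a tree and its treewidth is at least 2. The upper and lower bounds meet at 2, so that is the treewidth.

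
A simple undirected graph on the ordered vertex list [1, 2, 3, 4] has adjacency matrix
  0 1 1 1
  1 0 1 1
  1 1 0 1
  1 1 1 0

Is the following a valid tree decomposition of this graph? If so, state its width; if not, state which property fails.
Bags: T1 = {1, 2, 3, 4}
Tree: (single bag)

Checking the three conditions: (i) the bags cover all of {1, 2, 3, 4}; (ii) for each edge, some bag contains both endpoints; (iii) the bags containing any fixed vertex form a subtree. All hold, so the decomposition is valid with width 4 − 1 = 3.

Yes; width 3.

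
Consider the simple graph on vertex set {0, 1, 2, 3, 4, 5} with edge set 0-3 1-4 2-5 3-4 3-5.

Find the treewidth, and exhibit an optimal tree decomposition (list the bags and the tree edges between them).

Treewidth 1.
Bags: B1 = {3, 5}  B2 = {2, 5}  B3 = {0, 3}  B4 = {3, 4}  B5 = {1, 4}
Tree: B1–B2, B1–B3, B3–B4, B4–B5

Every bag has size at most 2, so the width is 2 − 1 = 1 and tw(G) ≤ 1. Any graph with an edge has treewidth ≥ 1, and G has the edge 3–5. Hence tw(G) = 1 exactly.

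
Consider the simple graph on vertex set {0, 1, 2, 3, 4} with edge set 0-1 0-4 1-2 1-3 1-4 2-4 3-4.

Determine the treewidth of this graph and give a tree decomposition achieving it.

The largest bag has 3 vertices, giving width 2; this decomposition certifies tw(G) ≤ 2. For the lower bound, the 3 vertices {0, 1, 4} are pairwise adjacent, and any tree decomposition puts a clique entirely inside one bag — forcing width ≥ 2. Hence tw(G) = 2 exactly.

Treewidth 2.
Bags: B1 = {1, 3, 4}  B2 = {0, 1, 4}  B3 = {1, 2, 4}
Tree: B1–B2, B2–B3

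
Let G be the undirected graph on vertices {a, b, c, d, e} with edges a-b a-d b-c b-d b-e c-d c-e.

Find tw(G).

A width-2 tree decomposition is:
Bags: B1 = {a, b, d}  B2 = {b, c, d}  B3 = {b, c, e}
Tree: B1–B2, B2–B3
Each bag holds 3 vertices, so the decomposition has width 2, which upper-bounds the treewidth. For the lower bound, the 3 vertices {b, c, d} are pairwise adjacent, and any tree decomposition puts a clique entirely inside one bag — forcing width ≥ 2. The upper and lower bounds meet at 2, so that is the treewidth.

2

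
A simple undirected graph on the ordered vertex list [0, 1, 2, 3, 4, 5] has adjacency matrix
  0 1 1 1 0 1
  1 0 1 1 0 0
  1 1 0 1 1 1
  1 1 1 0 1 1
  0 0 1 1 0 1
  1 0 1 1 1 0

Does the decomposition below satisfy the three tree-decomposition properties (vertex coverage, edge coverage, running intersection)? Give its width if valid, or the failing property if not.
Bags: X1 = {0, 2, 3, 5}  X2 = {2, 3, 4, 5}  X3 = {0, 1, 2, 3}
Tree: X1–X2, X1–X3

Yes; width 3.

Every vertex of G appears in some bag (union = {0, 1, 2, 3, 4, 5}); every edge is covered by a bag; and for each vertex v the set of bags containing v is connected in the bag tree. The decomposition is therefore valid. The largest bag has 4 vertices, so the width is 3.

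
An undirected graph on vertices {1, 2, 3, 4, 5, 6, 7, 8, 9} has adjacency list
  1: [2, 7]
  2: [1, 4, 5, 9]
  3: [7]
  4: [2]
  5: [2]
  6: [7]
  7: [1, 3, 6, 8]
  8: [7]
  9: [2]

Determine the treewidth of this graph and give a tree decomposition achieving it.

Treewidth 1.
One such decomposition:
Bags: B1 = {1, 2}  B2 = {2, 9}  B3 = {1, 7}  B4 = {2, 4}  B5 = {6, 7}  B6 = {7, 8}  B7 = {2, 5}  B8 = {3, 7}
Tree: B1–B2, B1–B3, B2–B4, B3–B5, B5–B6, B2–B7, B6–B8

The largest bag has 2 vertices, giving width 1; this decomposition certifies tw(G) ≤ 1. Any graph with an edge has treewidth ≥ 1, and G has the edge 2–1. Therefore the treewidth is 1.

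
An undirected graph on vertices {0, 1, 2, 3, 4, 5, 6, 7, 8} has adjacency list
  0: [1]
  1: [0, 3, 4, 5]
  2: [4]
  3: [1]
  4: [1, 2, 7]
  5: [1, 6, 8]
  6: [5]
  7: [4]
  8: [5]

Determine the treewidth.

A width-1 tree decomposition is:
Bags: B1 = {1, 5}  B2 = {5, 8}  B3 = {0, 1}  B4 = {1, 3}  B5 = {1, 4}  B6 = {2, 4}  B7 = {5, 6}  B8 = {4, 7}
Tree: B1–B2, B1–B3, B1–B4, B4–B5, B5–B6, B2–B7, B6–B8
Each bag holds 2 vertices, so the decomposition has width 1, which upper-bounds the treewidth. Any graph with an edge has treewidth ≥ 1, and G has the edge 1–5. Therefore the treewidth is 1.

1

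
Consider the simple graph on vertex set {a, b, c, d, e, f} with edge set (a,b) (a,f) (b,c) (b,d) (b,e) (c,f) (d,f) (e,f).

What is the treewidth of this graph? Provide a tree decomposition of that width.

The largest bag has 3 vertices, giving width 2; this decomposition certifies tw(G) ≤ 2. For the lower bound, G contains the cycle a–b–c–f–a, so G is not a forest; only forests have treewidth ≤ 1, hence tw(G) ≥ 2. Combining the bounds, tw(G) = 2.

Treewidth 2.
One optimal decomposition is:
Bags: B1 = {a, b, f}  B2 = {b, c, f}  B3 = {b, d, f}  B4 = {b, e, f}
Tree: B1–B2, B2–B3, B3–B4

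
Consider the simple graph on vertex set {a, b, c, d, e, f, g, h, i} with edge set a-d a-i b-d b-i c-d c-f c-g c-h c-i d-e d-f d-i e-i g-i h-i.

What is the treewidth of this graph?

2

A width-2 tree decomposition is:
Bags: B1 = {c, d, i}  B2 = {c, g, i}  B3 = {c, h, i}  B4 = {d, e, i}  B5 = {a, d, i}  B6 = {b, d, i}  B7 = {c, d, f}
Tree: B1–B2, B1–B3, B1–B4, B4–B5, B4–B6, B1–B7
Each bag holds 3 vertices, so the decomposition has width 2, which upper-bounds the treewidth. Conversely, {c, d, f} is a clique of size 3, and the vertices of any clique must share a bag in every tree decomposition; so some bag has ≥ 3 vertices and tw(G) ≥ 2. Combining the bounds, tw(G) = 2.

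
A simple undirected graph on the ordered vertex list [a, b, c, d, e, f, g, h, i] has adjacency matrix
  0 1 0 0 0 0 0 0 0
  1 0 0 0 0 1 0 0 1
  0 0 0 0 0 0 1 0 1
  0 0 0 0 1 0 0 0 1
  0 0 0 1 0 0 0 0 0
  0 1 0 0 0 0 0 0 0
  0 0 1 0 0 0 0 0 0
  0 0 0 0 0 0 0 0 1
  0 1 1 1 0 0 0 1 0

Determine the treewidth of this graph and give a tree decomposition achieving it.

Every bag has size at most 2, so the width is 2 − 1 = 1 and tw(G) ≤ 1. Any graph with an edge has treewidth ≥ 1, and G has the edge d–i. Therefore the treewidth is 1.

Treewidth 1.
One optimal decomposition is:
Bags: B1 = {d, i}  B2 = {d, e}  B3 = {c, i}  B4 = {b, i}  B5 = {h, i}  B6 = {a, b}  B7 = {c, g}  B8 = {b, f}
Tree: B1–B2, B1–B3, B3–B4, B4–B5, B4–B6, B3–B7, B4–B8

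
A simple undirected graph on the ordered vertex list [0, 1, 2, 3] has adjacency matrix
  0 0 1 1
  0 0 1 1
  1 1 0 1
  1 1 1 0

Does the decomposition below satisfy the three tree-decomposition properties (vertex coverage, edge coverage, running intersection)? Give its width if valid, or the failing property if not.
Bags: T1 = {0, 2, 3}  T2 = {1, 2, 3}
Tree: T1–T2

Checking the three conditions: (i) the bags cover all of {0, 1, 2, 3}; (ii) for each edge, some bag contains both endpoints; (iii) the bags containing any fixed vertex form a subtree. All hold, so the decomposition is valid with width 3 − 1 = 2.

Yes; width 2.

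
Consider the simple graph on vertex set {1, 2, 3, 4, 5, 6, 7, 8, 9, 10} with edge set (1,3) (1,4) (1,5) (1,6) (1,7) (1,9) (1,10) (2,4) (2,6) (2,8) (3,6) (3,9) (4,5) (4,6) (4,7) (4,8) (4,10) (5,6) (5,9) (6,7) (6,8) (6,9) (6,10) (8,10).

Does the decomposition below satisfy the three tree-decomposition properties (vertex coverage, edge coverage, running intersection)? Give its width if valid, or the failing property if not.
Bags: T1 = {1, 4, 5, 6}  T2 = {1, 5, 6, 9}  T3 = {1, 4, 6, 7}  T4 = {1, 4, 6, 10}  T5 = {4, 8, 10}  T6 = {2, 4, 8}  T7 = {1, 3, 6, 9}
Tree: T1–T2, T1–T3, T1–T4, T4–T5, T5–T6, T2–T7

A tree decomposition must satisfy three properties: every vertex lies in some bag; for every edge, both endpoints lie together in some bag; and for every vertex, the bags containing it form a connected subtree. Here edge (6,8) lies in no bag, so the decomposition is invalid.

No — edge (6,8) lies in no bag.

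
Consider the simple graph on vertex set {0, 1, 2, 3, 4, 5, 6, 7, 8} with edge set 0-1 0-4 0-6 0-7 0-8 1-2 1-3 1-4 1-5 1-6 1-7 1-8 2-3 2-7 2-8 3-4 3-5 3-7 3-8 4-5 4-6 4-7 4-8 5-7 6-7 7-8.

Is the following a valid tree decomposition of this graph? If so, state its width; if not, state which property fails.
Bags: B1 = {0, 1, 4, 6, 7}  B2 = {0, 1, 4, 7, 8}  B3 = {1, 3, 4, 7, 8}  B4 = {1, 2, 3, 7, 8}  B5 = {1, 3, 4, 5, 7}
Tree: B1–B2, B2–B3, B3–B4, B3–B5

Every vertex of G appears in some bag (union = {0, 1, 2, 3, 4, 5, 6, 7, 8}); every edge is covered by a bag; and for each vertex v the set of bags containing v is connected in the bag tree. The decomposition is therefore valid. The largest bag has 5 vertices, so the width is 4.

Yes; width 4.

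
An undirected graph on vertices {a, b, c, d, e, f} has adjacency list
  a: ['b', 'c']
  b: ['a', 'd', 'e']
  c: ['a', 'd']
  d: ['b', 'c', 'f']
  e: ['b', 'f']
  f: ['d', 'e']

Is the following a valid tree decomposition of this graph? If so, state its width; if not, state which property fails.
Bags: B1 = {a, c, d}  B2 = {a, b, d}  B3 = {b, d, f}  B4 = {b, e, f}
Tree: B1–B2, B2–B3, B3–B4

Checking the three conditions: (i) the bags cover all of {a, b, c, d, e, f}; (ii) for each edge, some bag contains both endpoints; (iii) the bags containing any fixed vertex form a subtree. All hold, so the decomposition is valid with width 3 − 1 = 2.

Yes; width 2.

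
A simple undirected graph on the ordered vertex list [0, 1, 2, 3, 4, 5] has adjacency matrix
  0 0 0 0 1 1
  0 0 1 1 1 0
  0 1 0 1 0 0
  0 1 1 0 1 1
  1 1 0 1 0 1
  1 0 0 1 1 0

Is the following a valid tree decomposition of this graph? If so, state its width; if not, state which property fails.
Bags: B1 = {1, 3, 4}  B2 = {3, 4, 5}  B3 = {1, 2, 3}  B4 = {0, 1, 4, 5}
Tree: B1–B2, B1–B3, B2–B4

No — bags containing vertex 1 are not connected in the tree.

A tree decomposition must satisfy three properties: every vertex lies in some bag; for every edge, both endpoints lie together in some bag; and for every vertex, the bags containing it form a connected subtree. Here bags containing vertex 1 are not connected in the tree, so the decomposition is invalid.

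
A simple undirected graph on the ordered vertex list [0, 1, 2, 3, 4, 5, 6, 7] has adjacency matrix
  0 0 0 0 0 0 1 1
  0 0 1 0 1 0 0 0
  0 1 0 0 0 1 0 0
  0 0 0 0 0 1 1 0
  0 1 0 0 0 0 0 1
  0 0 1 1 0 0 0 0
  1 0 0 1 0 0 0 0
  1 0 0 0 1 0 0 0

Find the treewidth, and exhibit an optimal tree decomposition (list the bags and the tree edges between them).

Every bag has size at most 3, so the width is 3 − 1 = 2 and tw(G) ≤ 2. Since 7–4–1–2–5–3–6–0–7 is a cycle in G, G is not acyclic. Forests are exactly the graphs of treewidth ≤ 1, so tw(G) ≥ 2. Combining the bounds, tw(G) = 2.

Treewidth 2.
Bags: B1 = {1, 4, 7}  B2 = {1, 2, 7}  B3 = {2, 5, 7}  B4 = {3, 5, 7}  B5 = {3, 6, 7}  B6 = {0, 6, 7}
Tree: B1–B2, B2–B3, B3–B4, B4–B5, B5–B6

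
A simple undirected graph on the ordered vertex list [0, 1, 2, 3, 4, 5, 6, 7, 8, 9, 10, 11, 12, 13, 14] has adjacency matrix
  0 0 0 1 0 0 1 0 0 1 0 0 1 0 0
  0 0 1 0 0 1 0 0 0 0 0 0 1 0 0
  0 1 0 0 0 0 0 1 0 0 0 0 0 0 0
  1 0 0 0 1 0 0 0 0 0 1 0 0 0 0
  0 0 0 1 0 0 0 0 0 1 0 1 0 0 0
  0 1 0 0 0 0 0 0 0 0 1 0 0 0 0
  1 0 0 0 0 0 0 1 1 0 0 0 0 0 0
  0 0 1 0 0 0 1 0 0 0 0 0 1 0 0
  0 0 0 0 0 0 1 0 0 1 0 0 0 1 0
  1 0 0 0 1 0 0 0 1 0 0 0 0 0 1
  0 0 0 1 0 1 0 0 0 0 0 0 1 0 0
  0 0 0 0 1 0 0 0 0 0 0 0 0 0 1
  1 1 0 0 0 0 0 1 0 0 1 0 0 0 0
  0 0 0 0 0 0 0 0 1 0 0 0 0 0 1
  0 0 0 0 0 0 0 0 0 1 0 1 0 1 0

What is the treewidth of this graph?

A width-3 tree decomposition is:
Bags: B1 = {1, 2, 5, 7}  B2 = {1, 5, 7, 12}  B3 = {5, 7, 10, 12}  B4 = {6, 7, 10, 12}  B5 = {0, 6, 10, 12}  B6 = {0, 3, 6, 10}  B7 = {0, 3, 6, 8}  B8 = {0, 3, 8, 9}  B9 = {3, 4, 8, 9}  B10 = {4, 8, 9, 13}  B11 = {4, 9, 13, 14}  B12 = {4, 11, 13, 14}
Tree: B1–B2, B2–B3, B3–B4, B4–B5, B5–B6, B6–B7, B7–B8, B8–B9, B9–B10, B10–B11, B11–B12
Each bag holds 4 vertices, so the decomposition has width 3, which upper-bounds the treewidth. For the lower bound: the 4 vertex sets {1,2,5}, {7}, {12}, {0,3,6,10} are disjoint, each induces a connected subgraph, and every pair is joined by at least one edge of G. Contracting each set to a single vertex therefore yields K_{4} as a minor, and since treewidth is minor-monotone, tw(G) ≥ tw(K_{4}) = 3. Therefore the treewidth is 3.

3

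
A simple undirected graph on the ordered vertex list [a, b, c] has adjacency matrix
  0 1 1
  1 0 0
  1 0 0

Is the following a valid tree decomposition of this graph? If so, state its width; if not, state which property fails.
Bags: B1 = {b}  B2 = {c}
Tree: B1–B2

No — vertex a appears in no bag.

A tree decomposition must satisfy three properties: every vertex lies in some bag; for every edge, both endpoints lie together in some bag; and for every vertex, the bags containing it form a connected subtree. Here vertex a appears in no bag, so the decomposition is invalid.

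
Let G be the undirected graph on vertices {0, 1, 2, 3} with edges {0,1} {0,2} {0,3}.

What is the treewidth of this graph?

A width-1 tree decomposition is:
Bags: B1 = {0, 1}  B2 = {0, 2}  B3 = {0, 3}
Tree: B1–B2, B1–B3
Every bag has size at most 2, so the width is 2 − 1 = 1 and tw(G) ≤ 1. Since G has at least one edge (e.g. 1–0), it is not an edgeless graph, so tw(G) ≥ 1. Hence tw(G) = 1 exactly.

1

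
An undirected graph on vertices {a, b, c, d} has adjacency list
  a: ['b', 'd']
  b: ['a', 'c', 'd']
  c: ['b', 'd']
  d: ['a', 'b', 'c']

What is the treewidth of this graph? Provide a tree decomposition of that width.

Every bag has size at most 3, so the width is 3 − 1 = 2 and tw(G) ≤ 2. Conversely, {b, c, d} is a clique of size 3, and the vertices of any clique must share a bag in every tree decomposition; so some bag has ≥ 3 vertices and tw(G) ≥ 2. Hence tw(G) = 2 exactly.

Treewidth 2.
One such decomposition:
Bags: B1 = {b, c, d}  B2 = {a, b, d}
Tree: B1–B2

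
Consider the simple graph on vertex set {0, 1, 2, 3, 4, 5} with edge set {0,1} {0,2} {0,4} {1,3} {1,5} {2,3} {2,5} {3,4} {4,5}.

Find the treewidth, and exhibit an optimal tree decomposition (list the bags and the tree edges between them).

Treewidth 3.
Bags: B1 = {1, 2, 3, 4}  B2 = {1, 2, 4, 5}  B3 = {0, 1, 2, 4}
Tree: B1–B2, B2–B3

The largest bag has 4 vertices, giving width 3; this decomposition certifies tw(G) ≤ 3. For the lower bound: the 4 vertex sets {1,3}, {4,5}, {2}, {0} are disjoint, each induces a connected subgraph, and every pair is joined by at least one edge of G. Contracting each set to a single vertex therefore yields K_{4} as a minor, and since treewidth is minor-monotone, tw(G) ≥ tw(K_{4}) = 3. Combining the bounds, tw(G) = 3.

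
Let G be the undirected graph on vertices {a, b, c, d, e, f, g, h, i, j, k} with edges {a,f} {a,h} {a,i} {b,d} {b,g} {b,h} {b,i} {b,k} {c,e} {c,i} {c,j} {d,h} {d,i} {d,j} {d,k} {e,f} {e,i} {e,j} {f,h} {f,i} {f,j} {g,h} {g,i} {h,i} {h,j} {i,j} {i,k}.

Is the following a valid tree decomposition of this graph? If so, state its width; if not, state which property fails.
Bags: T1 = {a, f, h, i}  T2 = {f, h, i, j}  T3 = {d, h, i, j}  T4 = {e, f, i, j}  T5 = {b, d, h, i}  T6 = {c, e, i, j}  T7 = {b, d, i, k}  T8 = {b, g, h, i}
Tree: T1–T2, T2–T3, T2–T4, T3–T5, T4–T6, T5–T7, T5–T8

Yes; width 3.

Checking the three conditions: (i) the bags cover all of {a, b, c, d, e, f, g, h, i, j, k}; (ii) for each edge, some bag contains both endpoints; (iii) the bags containing any fixed vertex form a subtree. All hold, so the decomposition is valid with width 4 − 1 = 3.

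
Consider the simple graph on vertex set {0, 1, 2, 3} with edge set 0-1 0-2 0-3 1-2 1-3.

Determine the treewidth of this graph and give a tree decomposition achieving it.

Each bag holds 3 vertices, so the decomposition has width 2, which upper-bounds the treewidth. On the other hand G contains the 3-clique {0, 1, 2}. A clique must lie in a single bag of any decomposition, so no decomposition can have width below 2. Therefore the treewidth is 2.

Treewidth 2.
One such decomposition:
Bags: B1 = {0, 1, 2}  B2 = {0, 1, 3}
Tree: B1–B2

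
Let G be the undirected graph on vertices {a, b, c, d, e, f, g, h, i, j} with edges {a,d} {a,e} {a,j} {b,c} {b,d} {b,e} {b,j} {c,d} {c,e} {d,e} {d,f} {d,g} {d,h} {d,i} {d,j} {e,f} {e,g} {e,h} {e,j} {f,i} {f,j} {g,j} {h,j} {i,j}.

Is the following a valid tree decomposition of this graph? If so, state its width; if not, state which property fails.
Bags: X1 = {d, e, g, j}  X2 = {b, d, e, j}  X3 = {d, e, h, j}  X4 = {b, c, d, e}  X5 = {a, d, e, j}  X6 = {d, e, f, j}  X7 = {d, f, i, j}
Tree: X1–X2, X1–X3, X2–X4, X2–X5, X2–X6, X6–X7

Checking the three conditions: (i) the bags cover all of {a, b, c, d, e, f, g, h, i, j}; (ii) for each edge, some bag contains both endpoints; (iii) the bags containing any fixed vertex form a subtree. All hold, so the decomposition is valid with width 4 − 1 = 3.

Yes; width 3.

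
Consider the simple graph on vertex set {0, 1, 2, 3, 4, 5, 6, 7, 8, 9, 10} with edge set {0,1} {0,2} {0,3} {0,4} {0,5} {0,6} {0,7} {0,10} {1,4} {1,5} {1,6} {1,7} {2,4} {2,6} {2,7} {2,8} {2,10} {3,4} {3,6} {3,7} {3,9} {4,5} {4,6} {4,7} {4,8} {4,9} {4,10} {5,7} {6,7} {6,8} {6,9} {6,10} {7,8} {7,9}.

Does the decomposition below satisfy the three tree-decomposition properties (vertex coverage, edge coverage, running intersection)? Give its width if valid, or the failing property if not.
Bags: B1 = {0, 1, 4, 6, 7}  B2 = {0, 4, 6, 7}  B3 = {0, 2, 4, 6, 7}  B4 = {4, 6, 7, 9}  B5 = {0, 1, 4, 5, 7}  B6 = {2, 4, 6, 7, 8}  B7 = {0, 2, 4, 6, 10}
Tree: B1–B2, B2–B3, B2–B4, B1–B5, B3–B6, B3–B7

No — vertex 3 appears in no bag.

A tree decomposition must satisfy three properties: every vertex lies in some bag; for every edge, both endpoints lie together in some bag; and for every vertex, the bags containing it form a connected subtree. Here vertex 3 appears in no bag, so the decomposition is invalid.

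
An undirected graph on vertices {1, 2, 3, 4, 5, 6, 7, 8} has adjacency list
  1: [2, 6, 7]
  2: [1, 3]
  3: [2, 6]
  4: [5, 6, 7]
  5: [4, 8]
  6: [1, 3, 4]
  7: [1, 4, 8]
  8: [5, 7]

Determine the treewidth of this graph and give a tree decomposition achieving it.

The largest bag has 3 vertices, giving width 2; this decomposition certifies tw(G) ≤ 2. The edges 5–8–7–4–5 form a cycle, so G is not a tree and its treewidth is at least 2. Combining the bounds, tw(G) = 2.

Treewidth 2.
One such decomposition:
Bags: B1 = {4, 5, 8}  B2 = {4, 7, 8}  B3 = {4, 6, 7}  B4 = {1, 6, 7}  B5 = {1, 3, 6}  B6 = {1, 2, 3}
Tree: B1–B2, B2–B3, B3–B4, B4–B5, B5–B6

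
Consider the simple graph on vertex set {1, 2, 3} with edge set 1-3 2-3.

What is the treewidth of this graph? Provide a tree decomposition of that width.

Treewidth 1.
One optimal decomposition is:
Bags: B1 = {1, 3}  B2 = {2, 3}
Tree: B1–B2

Each bag holds 2 vertices, so the decomposition has width 1, which upper-bounds the treewidth. G has an edge, so its treewidth is at least 1. The upper and lower bounds meet at 1, so that is the treewidth.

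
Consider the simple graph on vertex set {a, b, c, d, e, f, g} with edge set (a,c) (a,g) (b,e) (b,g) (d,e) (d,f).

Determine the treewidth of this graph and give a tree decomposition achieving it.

Treewidth 1.
One such decomposition:
Bags: B1 = {d, f}  B2 = {d, e}  B3 = {b, e}  B4 = {b, g}  B5 = {a, g}  B6 = {a, c}
Tree: B1–B2, B2–B3, B3–B4, B4–B5, B5–B6

The largest bag has 2 vertices, giving width 1; this decomposition certifies tw(G) ≤ 1. G has an edge, so its treewidth is at least 1. Combining the bounds, tw(G) = 1.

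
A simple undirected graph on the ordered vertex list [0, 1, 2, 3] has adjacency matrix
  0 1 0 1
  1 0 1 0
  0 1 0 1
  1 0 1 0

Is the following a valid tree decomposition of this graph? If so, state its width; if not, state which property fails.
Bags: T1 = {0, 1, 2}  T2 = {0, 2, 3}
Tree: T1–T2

Yes; width 2.

Vertex coverage: the bags together contain {0, 1, 2, 3}, the full vertex set. Edge coverage: each edge of G has both endpoints in at least one bag. Running intersection: for every vertex, the bags containing it form a connected subtree. All three properties hold, so this is a valid tree decomposition of width max|bag| − 1 = 2, and hence tw(G) ≤ 2.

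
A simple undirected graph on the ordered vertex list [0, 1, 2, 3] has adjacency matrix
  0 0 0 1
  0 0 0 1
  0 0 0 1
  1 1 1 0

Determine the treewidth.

1

A width-1 tree decomposition is:
Bags: B1 = {1, 3}  B2 = {0, 3}  B3 = {2, 3}
Tree: B1–B2, B1–B3
The largest bag has 2 vertices, giving width 1; this decomposition certifies tw(G) ≤ 1. Any graph with an edge has treewidth ≥ 1, and G has the edge 3–1. The upper and lower bounds meet at 1, so that is the treewidth.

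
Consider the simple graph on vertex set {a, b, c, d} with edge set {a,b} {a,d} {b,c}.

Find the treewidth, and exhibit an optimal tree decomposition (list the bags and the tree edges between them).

Treewidth 1.
One optimal decomposition is:
Bags: B1 = {a, d}  B2 = {a, b}  B3 = {b, c}
Tree: B1–B2, B2–B3

The largest bag has 2 vertices, giving width 1; this decomposition certifies tw(G) ≤ 1. G has an edge, so its treewidth is at least 1. Hence tw(G) = 1 exactly.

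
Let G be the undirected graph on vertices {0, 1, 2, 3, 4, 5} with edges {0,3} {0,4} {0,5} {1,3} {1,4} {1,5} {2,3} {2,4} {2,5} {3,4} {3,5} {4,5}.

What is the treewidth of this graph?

3

A width-3 tree decomposition is:
Bags: B1 = {0, 3, 4, 5}  B2 = {2, 3, 4, 5}  B3 = {1, 3, 4, 5}
Tree: B1–B2, B2–B3
Each bag holds 4 vertices, so the decomposition has width 3, which upper-bounds the treewidth. On the other hand G contains the 4-clique {0, 3, 4, 5}. A clique must lie in a single bag of any decomposition, so no decomposition can have width below 3. The upper and lower bounds meet at 3, so that is the treewidth.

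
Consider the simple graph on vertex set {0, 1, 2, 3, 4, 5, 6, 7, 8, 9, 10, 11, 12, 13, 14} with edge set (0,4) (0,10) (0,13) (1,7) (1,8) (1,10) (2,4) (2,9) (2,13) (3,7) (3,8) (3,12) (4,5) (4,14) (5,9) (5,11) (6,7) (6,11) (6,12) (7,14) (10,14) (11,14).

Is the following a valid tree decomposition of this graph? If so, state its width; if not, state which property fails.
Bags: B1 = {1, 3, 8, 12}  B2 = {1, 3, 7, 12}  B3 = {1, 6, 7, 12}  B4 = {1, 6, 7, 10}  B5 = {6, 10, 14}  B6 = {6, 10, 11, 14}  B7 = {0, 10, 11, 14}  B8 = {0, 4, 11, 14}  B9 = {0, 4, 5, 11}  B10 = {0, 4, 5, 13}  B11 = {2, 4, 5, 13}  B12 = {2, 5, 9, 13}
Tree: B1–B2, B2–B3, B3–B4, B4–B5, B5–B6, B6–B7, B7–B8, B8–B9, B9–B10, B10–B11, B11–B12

No — edge (7,14) lies in no bag.

A tree decomposition must satisfy three properties: every vertex lies in some bag; for every edge, both endpoints lie together in some bag; and for every vertex, the bags containing it form a connected subtree. Here edge (7,14) lies in no bag, so the decomposition is invalid.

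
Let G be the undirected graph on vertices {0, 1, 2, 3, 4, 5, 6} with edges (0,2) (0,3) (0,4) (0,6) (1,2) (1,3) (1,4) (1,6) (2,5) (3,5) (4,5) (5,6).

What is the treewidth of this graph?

3

A width-3 tree decomposition is:
Bags: B1 = {0, 1, 4, 5}  B2 = {0, 1, 5, 6}  B3 = {0, 1, 2, 5}  B4 = {0, 1, 3, 5}
Tree: B1–B2, B2–B3, B3–B4
Each bag holds 4 vertices, so the decomposition has width 3, which upper-bounds the treewidth. For the lower bound: the 4 vertex sets {0,4}, {5,6}, {1}, {2} are disjoint, each induces a connected subgraph, and every pair is joined by at least one edge of G. Contracting each set to a single vertex therefore yields K_{4} as a minor, and since treewidth is minor-monotone, tw(G) ≥ tw(K_{4}) = 3. Hence tw(G) = 3 exactly.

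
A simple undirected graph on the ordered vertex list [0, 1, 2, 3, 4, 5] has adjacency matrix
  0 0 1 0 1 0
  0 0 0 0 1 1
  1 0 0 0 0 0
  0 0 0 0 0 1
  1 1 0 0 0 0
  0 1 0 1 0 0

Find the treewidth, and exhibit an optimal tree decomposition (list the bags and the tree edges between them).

Treewidth 1.
One optimal decomposition is:
Bags: B1 = {3, 5}  B2 = {1, 5}  B3 = {1, 4}  B4 = {0, 4}  B5 = {0, 2}
Tree: B1–B2, B2–B3, B3–B4, B4–B5

The largest bag has 2 vertices, giving width 1; this decomposition certifies tw(G) ≤ 1. Any graph with an edge has treewidth ≥ 1, and G has the edge 3–5. Hence tw(G) = 1 exactly.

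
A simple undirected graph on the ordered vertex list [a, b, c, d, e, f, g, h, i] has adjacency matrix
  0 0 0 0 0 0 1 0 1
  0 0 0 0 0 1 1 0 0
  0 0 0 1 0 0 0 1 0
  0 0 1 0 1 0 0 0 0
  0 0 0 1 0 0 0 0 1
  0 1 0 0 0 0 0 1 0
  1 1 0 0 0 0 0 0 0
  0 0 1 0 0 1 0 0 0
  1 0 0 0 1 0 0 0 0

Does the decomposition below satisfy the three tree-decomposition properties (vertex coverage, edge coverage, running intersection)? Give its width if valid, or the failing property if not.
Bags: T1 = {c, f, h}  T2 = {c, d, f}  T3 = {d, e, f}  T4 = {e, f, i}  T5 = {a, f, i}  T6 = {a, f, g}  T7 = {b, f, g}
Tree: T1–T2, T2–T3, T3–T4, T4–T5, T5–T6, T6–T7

Yes; width 2.

Every vertex of G appears in some bag (union = {a, b, c, d, e, f, g, h, i}); every edge is covered by a bag; and for each vertex v the set of bags containing v is connected in the bag tree. The decomposition is therefore valid. The largest bag has 3 vertices, so the width is 2.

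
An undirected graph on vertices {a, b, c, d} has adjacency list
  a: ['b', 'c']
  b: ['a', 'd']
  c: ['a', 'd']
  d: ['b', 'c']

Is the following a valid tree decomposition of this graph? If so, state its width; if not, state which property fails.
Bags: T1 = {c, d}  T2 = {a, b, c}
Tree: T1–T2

A tree decomposition must satisfy three properties: every vertex lies in some bag; for every edge, both endpoints lie together in some bag; and for every vertex, the bags containing it form a connected subtree. Here edge (b,d) lies in no bag, so the decomposition is invalid.

No — edge (b,d) lies in no bag.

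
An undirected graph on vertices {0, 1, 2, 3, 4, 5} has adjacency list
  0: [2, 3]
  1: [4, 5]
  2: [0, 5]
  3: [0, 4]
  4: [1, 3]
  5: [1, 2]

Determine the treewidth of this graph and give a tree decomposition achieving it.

Treewidth 2.
One optimal decomposition is:
Bags: B1 = {1, 4, 5}  B2 = {3, 4, 5}  B3 = {0, 3, 5}  B4 = {0, 2, 5}
Tree: B1–B2, B2–B3, B3–B4

The largest bag has 3 vertices, giving width 2; this decomposition certifies tw(G) ≤ 2. Since 5–1–4–3–0–2–5 is a cycle in G, G is not acyclic. Forests are exactly the graphs of treewidth ≤ 1, so tw(G) ≥ 2. Hence tw(G) = 2 exactly.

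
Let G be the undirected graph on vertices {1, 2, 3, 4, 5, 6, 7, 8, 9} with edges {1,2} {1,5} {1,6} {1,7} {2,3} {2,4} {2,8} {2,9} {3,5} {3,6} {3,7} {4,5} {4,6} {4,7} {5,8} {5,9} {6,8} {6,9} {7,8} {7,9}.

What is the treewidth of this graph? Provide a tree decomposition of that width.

Treewidth 4.
Bags: B1 = {1, 2, 5, 6, 7}  B2 = {2, 5, 6, 7, 8}  B3 = {2, 3, 5, 6, 7}  B4 = {2, 4, 5, 6, 7}  B5 = {2, 5, 6, 7, 9}
Tree: B1–B2, B2–B3, B3–B4, B4–B5

Each bag holds 5 vertices, so the decomposition has width 4, which upper-bounds the treewidth. For the lower bound: the 5 vertex sets {1,2}, {5,8}, {3,7}, {6}, {4} are disjoint, each induces a connected subgraph, and every pair is joined by at least one edge of G. Contracting each set to a single vertex therefore yields K_{5} as a minor, and since treewidth is minor-monotone, tw(G) ≥ tw(K_{5}) = 4. Combining the bounds, tw(G) = 4.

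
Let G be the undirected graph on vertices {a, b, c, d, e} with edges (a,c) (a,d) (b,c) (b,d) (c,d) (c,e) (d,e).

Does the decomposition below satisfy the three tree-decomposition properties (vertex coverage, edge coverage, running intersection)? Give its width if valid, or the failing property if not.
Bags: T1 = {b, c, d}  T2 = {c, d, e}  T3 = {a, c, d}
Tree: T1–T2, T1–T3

Every vertex of G appears in some bag (union = {a, b, c, d, e}); every edge is covered by a bag; and for each vertex v the set of bags containing v is connected in the bag tree. The decomposition is therefore valid. The largest bag has 3 vertices, so the width is 2.

Yes; width 2.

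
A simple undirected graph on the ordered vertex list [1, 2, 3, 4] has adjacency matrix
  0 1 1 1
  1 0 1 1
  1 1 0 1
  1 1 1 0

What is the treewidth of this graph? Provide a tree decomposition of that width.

A single bag containing all 4 vertices is trivially a valid decomposition of width 3. On the other hand G contains the 4-clique {1, 2, 3, 4}. A clique must lie in a single bag of any decomposition, so no decomposition can have width below 3. Combining the bounds, tw(G) = 3.

Treewidth 3.
Bags: B1 = {1, 2, 3, 4}
Tree: (single bag)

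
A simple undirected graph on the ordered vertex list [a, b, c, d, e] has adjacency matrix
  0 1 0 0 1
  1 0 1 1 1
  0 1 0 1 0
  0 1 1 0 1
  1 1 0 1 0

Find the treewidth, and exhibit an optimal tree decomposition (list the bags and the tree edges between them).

Each bag holds 3 vertices, so the decomposition has width 2, which upper-bounds the treewidth. Conversely, {b, d, e} is a clique of size 3, and the vertices of any clique must share a bag in every tree decomposition; so some bag has ≥ 3 vertices and tw(G) ≥ 2. Hence tw(G) = 2 exactly.

Treewidth 2.
One such decomposition:
Bags: B1 = {a, b, e}  B2 = {b, d, e}  B3 = {b, c, d}
Tree: B1–B2, B2–B3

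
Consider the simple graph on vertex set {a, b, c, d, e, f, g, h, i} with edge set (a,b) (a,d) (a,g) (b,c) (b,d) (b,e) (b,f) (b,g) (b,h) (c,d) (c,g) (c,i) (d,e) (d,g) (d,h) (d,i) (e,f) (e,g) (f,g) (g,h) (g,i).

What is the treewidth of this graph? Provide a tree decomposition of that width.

Every bag has size at most 4, so the width is 4 − 1 = 3 and tw(G) ≤ 3. For the lower bound, the 4 vertices {b, d, e, g} are pairwise adjacent, and any tree decomposition puts a clique entirely inside one bag — forcing width ≥ 3. Hence tw(G) = 3 exactly.

Treewidth 3.
Bags: B1 = {b, d, g, h}  B2 = {b, d, e, g}  B3 = {b, c, d, g}  B4 = {a, b, d, g}  B5 = {b, e, f, g}  B6 = {c, d, g, i}
Tree: B1–B2, B1–B3, B1–B4, B2–B5, B3–B6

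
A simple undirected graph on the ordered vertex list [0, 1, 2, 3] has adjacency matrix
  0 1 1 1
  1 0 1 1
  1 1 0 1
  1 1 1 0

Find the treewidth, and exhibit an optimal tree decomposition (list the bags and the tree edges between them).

Treewidth 3.
Bags: B1 = {0, 1, 2, 3}
Tree: (single bag)

A single bag containing all 4 vertices is trivially a valid decomposition of width 3. Conversely, {0, 1, 2, 3} is a clique of size 4, and the vertices of any clique must share a bag in every tree decomposition; so some bag has ≥ 4 vertices and tw(G) ≥ 3. Therefore the treewidth is 3.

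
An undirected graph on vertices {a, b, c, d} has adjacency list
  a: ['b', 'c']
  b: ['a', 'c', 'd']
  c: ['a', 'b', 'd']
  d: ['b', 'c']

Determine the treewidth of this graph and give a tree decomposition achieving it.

Each bag holds 3 vertices, so the decomposition has width 2, which upper-bounds the treewidth. On the other hand G contains the 3-clique {b, c, d}. A clique must lie in a single bag of any decomposition, so no decomposition can have width below 2. Therefore the treewidth is 2.

Treewidth 2.
One such decomposition:
Bags: B1 = {b, c, d}  B2 = {a, b, c}
Tree: B1–B2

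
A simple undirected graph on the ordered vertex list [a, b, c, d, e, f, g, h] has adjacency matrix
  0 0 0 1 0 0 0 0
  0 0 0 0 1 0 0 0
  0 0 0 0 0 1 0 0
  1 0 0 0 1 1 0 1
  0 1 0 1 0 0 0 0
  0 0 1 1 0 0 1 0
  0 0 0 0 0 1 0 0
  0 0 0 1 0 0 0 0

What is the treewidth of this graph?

A width-1 tree decomposition is:
Bags: B1 = {c, f}  B2 = {d, f}  B3 = {a, d}  B4 = {d, e}  B5 = {f, g}  B6 = {b, e}  B7 = {d, h}
Tree: B1–B2, B2–B3, B2–B4, B1–B5, B4–B6, B3–B7
Each bag holds 2 vertices, so the decomposition has width 1, which upper-bounds the treewidth. G has an edge, so its treewidth is at least 1. Combining the bounds, tw(G) = 1.

1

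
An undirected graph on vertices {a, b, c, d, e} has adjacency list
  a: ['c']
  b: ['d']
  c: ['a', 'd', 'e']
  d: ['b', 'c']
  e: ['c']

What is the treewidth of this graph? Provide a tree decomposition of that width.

Every bag has size at most 2, so the width is 2 − 1 = 1 and tw(G) ≤ 1. Any graph with an edge has treewidth ≥ 1, and G has the edge c–d. Therefore the treewidth is 1.

Treewidth 1.
One such decomposition:
Bags: B1 = {c, d}  B2 = {a, c}  B3 = {b, d}  B4 = {c, e}
Tree: B1–B2, B1–B3, B2–B4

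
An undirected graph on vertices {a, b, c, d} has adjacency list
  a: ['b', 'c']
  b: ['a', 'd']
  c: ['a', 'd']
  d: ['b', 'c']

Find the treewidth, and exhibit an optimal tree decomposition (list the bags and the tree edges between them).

Treewidth 2.
Bags: B1 = {a, c, d}  B2 = {a, b, d}
Tree: B1–B2

Each bag holds 3 vertices, so the decomposition has width 2, which upper-bounds the treewidth. Since a–c–d–b–a is a cycle in G, G is not acyclic. Forests are exactly the graphs of treewidth ≤ 1, so tw(G) ≥ 2. Therefore the treewidth is 2.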